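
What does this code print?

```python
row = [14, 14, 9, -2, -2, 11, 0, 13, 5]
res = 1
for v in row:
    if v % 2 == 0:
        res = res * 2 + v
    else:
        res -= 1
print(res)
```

v=14: even, res = 1*2+14 = 16
v=14: even, res = 16*2+14 = 46
v=9: not even, res = 46-1 = 45
v=-2: even, res = 45*2+(-2) = 88
v=-2: even, res = 88*2+(-2) = 174
v=11: not even, res = 174-1 = 173
v=0: even, res = 173*2+0 = 346
v=13: not even, res = 346-1 = 345
v=5: not even, res = 345-1 = 344

344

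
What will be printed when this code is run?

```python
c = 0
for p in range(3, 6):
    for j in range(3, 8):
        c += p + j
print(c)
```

p=3,j=3: c = 0+6 = 6
p=3,j=4: c = 6+7 = 13
p=3,j=5: c = 13+8 = 21
p=3,j=6: c = 21+9 = 30
p=3,j=7: c = 30+10 = 40
p=4,j=3: c = 40+7 = 47
p=4,j=4: c = 47+8 = 55
p=4,j=5: c = 55+9 = 64
p=4,j=6: c = 64+10 = 74
p=4,j=7: c = 74+11 = 85
p=5,j=3: c = 85+8 = 93
p=5,j=4: c = 93+9 = 102
p=5,j=5: c = 102+10 = 112
p=5,j=6: c = 112+11 = 123
p=5,j=7: c = 123+12 = 135

135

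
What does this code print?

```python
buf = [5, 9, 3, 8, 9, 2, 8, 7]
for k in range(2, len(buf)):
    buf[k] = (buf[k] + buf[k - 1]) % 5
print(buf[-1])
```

k=2: buf[2] = (3+9)%5 = 2 → [5, 9, 2, 8, 9, 2, 8, 7]
k=3: buf[3] = (8+2)%5 = 0 → [5, 9, 2, 0, 9, 2, 8, 7]
k=4: buf[4] = (9+0)%5 = 4 → [5, 9, 2, 0, 4, 2, 8, 7]
k=5: buf[5] = (2+4)%5 = 1 → [5, 9, 2, 0, 4, 1, 8, 7]
k=6: buf[6] = (8+1)%5 = 4 → [5, 9, 2, 0, 4, 1, 4, 7]
k=7: buf[7] = (7+4)%5 = 1 → [5, 9, 2, 0, 4, 1, 4, 1]

1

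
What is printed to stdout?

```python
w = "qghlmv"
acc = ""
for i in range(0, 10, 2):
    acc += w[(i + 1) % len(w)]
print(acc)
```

i=0: add w[1]='g' → 'g'
i=2: add w[3]='l' → 'gl'
i=4: add w[5]='v' → 'glv'
i=6: add w[1]='g' → 'glvg'
i=8: add w[3]='l' → 'glvgl'

glvgl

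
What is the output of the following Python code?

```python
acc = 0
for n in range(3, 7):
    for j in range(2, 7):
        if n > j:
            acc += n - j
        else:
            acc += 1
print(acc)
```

n=3,j=2: 3>2, acc = 0+1 = 1
n=3,j=3: not 3>3, acc = 1+1 = 2
n=3,j=4: not 3>4, acc = 2+1 = 3
n=3,j=5: not 3>5, acc = 3+1 = 4
n=3,j=6: not 3>6, acc = 4+1 = 5
n=4,j=2: 4>2, acc = 5+2 = 7
n=4,j=3: 4>3, acc = 7+1 = 8
n=4,j=4: not 4>4, acc = 8+1 = 9
n=4,j=5: not 4>5, acc = 9+1 = 10
n=4,j=6: not 4>6, acc = 10+1 = 11
n=5,j=2: 5>2, acc = 11+3 = 14
n=5,j=3: 5>3, acc = 14+2 = 16
n=5,j=4: 5>4, acc = 16+1 = 17
n=5,j=5: not 5>5, acc = 17+1 = 18
n=5,j=6: not 5>6, acc = 18+1 = 19
n=6,j=2: 6>2, acc = 19+4 = 23
n=6,j=3: 6>3, acc = 23+3 = 26
n=6,j=4: 6>4, acc = 26+2 = 28
n=6,j=5: 6>5, acc = 28+1 = 29
n=6,j=6: not 6>6, acc = 29+1 = 30

30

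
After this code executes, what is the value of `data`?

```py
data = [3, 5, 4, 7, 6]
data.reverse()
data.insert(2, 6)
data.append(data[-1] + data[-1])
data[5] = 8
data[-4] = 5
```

[6, 7, 6, 5, 5, 8, 6]

reverse → [6, 7, 4, 5, 3]
insert 6 at 2 → [6, 7, 6, 4, 5, 3]
append data[-1]+data[-1] = 3+3 = 6 → [6, 7, 6, 4, 5, 3, 6]
data[5] = 8 → [6, 7, 6, 4, 5, 8, 6]
data[-4] = 5 → [6, 7, 6, 5, 5, 8, 6]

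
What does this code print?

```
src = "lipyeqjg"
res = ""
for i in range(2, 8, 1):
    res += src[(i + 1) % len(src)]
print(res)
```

yeqjgl

i=2: add src[3]='y' → 'y'
i=3: add src[4]='e' → 'ye'
i=4: add src[5]='q' → 'yeq'
i=5: add src[6]='j' → 'yeqj'
i=6: add src[7]='g' → 'yeqjg'
i=7: add src[0]='l' → 'yeqjgl'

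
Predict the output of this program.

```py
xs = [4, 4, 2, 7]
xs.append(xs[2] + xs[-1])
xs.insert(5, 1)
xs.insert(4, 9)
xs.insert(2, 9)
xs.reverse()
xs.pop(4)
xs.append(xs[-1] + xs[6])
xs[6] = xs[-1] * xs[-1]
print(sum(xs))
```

append xs[2]+xs[-1] = 2+7 = 9 → [4, 4, 2, 7, 9]
insert 1 at 5 → [4, 4, 2, 7, 9, 1]
insert 9 at 4 → [4, 4, 2, 7, 9, 9, 1]
insert 9 at 2 → [4, 4, 9, 2, 7, 9, 9, 1]
reverse → [1, 9, 9, 7, 2, 9, 4, 4]
pop(4) removes 2 → [1, 9, 9, 7, 9, 4, 4]
append xs[-1]+xs[6] = 4+4 = 8 → [1, 9, 9, 7, 9, 4, 4, 8]
xs[6] = xs[-1]*xs[-1] = 8*8 = 64 → [1, 9, 9, 7, 9, 4, 64, 8]
sum = 111

111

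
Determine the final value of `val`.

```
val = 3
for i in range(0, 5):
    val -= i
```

i=0: val = 3-0 = 3
i=1: val = 3-1 = 2
i=2: val = 2-2 = 0
i=3: val = 0-3 = -3
i=4: val = (-3)-4 = -7

-7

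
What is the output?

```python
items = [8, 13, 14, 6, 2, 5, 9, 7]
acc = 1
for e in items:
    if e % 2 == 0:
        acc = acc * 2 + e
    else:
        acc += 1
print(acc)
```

e=8: even, acc = 1*2+8 = 10
e=13: not even, acc = 10+1 = 11
e=14: even, acc = 11*2+14 = 36
e=6: even, acc = 36*2+6 = 78
e=2: even, acc = 78*2+2 = 158
e=5: not even, acc = 158+1 = 159
e=9: not even, acc = 159+1 = 160
e=7: not even, acc = 160+1 = 161

161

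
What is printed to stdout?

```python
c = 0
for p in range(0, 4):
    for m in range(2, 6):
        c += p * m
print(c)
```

p=0,m=2: c = 0+0 = 0
p=0,m=3: c = 0+0 = 0
p=0,m=4: c = 0+0 = 0
p=0,m=5: c = 0+0 = 0
p=1,m=2: c = 0+2 = 2
p=1,m=3: c = 2+3 = 5
p=1,m=4: c = 5+4 = 9
p=1,m=5: c = 9+5 = 14
p=2,m=2: c = 14+4 = 18
p=2,m=3: c = 18+6 = 24
p=2,m=4: c = 24+8 = 32
p=2,m=5: c = 32+10 = 42
p=3,m=2: c = 42+6 = 48
p=3,m=3: c = 48+9 = 57
p=3,m=4: c = 57+12 = 69
p=3,m=5: c = 69+15 = 84

84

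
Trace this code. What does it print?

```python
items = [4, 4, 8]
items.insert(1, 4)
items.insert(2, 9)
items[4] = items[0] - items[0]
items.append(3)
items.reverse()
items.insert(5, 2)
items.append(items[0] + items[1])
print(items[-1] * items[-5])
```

insert 4 at 1 → [4, 4, 4, 8]
insert 9 at 2 → [4, 4, 9, 4, 8]
items[4] = items[0]-items[0] = 4-4 = 0 → [4, 4, 9, 4, 0]
append 3 → [4, 4, 9, 4, 0, 3]
reverse → [3, 0, 4, 9, 4, 4]
insert 2 at 5 → [3, 0, 4, 9, 4, 2, 4]
append items[0]+items[1] = 3+0 = 3 → [3, 0, 4, 9, 4, 2, 4, 3]
items[-1]*items[-5] = 3*9 = 27

27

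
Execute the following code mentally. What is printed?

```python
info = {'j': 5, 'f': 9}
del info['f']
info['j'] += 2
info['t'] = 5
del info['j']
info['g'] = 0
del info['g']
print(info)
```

del 'f' → {'j': 5}
info['j'] = 5+2 = 7 → {'j': 7}
info['t'] = 5 → {'j': 7, 't': 5}
del 'j' → {'t': 5}
info['g'] = 0 → {'t': 5, 'g': 0}
del 'g' → {'t': 5}

{'t': 5}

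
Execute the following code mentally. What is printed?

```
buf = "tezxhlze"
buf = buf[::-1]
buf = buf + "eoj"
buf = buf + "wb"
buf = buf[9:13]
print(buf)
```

ojwb

reverse → 'ezlhxzet'
+ 'eoj' → 'ezlhxzeteoj'
+ 'wb' → 'ezlhxzeteojwb'
slice [9:13] → 'ojwb'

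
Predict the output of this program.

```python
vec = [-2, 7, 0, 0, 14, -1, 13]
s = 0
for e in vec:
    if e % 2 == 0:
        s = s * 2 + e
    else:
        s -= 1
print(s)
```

-12

e=-2: even, s = 0*2+(-2) = -2
e=7: not even, s = (-2)-1 = -3
e=0: even, s = (-3)*2+0 = -6
e=0: even, s = (-6)*2+0 = -12
e=14: even, s = (-12)*2+14 = -10
e=-1: not even, s = (-10)-1 = -11
e=13: not even, s = (-11)-1 = -12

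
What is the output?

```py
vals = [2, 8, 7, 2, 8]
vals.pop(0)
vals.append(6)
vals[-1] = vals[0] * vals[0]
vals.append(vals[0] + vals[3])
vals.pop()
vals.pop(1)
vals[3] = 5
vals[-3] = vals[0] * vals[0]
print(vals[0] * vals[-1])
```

pop(0) removes 2 → [8, 7, 2, 8]
append 6 → [8, 7, 2, 8, 6]
vals[-1] = vals[0]*vals[0] = 8*8 = 64 → [8, 7, 2, 8, 64]
append vals[0]+vals[3] = 8+8 = 16 → [8, 7, 2, 8, 64, 16]
pop() removes 16 → [8, 7, 2, 8, 64]
pop(1) removes 7 → [8, 2, 8, 64]
vals[3] = 5 → [8, 2, 8, 5]
vals[-3] = vals[0]*vals[0] = 8*8 = 64 → [8, 64, 8, 5]
vals[0]*vals[-1] = 8*5 = 40

40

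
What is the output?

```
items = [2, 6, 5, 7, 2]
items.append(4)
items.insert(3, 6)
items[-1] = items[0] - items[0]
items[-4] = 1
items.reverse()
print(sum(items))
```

23

append 4 → [2, 6, 5, 7, 2, 4]
insert 6 at 3 → [2, 6, 5, 6, 7, 2, 4]
items[-1] = items[0]-items[0] = 2-2 = 0 → [2, 6, 5, 6, 7, 2, 0]
items[-4] = 1 → [2, 6, 5, 1, 7, 2, 0]
reverse → [0, 2, 7, 1, 5, 6, 2]
sum = 23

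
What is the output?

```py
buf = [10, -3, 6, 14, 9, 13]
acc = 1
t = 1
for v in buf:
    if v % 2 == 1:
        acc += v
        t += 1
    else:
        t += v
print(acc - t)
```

v=10: not odd; t=11
v=-3: odd, acc = 1+(-3) = -2; t=12
v=6: not odd; t=18
v=14: not odd; t=32
v=9: odd, acc = (-2)+9 = 7; t=33
v=13: odd, acc = 7+13 = 20; t=34
acc-t = 20-34 = -14

-14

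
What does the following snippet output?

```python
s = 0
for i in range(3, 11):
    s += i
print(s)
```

i=3: s = 0+3 = 3
i=4: s = 3+4 = 7
i=5: s = 7+5 = 12
i=6: s = 12+6 = 18
i=7: s = 18+7 = 25
i=8: s = 25+8 = 33
i=9: s = 33+9 = 42
i=10: s = 42+10 = 52

52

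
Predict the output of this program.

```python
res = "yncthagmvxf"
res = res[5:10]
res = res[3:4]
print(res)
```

slice [5:10] → 'agmvx'
slice [3:4] → 'v'

v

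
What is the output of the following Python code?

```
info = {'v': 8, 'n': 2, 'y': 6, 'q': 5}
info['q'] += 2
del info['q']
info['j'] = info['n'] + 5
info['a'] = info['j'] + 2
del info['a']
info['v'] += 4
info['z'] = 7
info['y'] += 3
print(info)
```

info['q'] = 5+2 = 7 → {'v': 8, 'n': 2, 'y': 6, 'q': 7}
del 'q' → {'v': 8, 'n': 2, 'y': 6}
info['j'] = info['n']+5 = 7 → {'v': 8, 'n': 2, 'y': 6, 'j': 7}
info['a'] = info['j']+2 = 9 → {'v': 8, 'n': 2, 'y': 6, 'j': 7, 'a': 9}
del 'a' → {'v': 8, 'n': 2, 'y': 6, 'j': 7}
info['v'] = 8+4 = 12 → {'v': 12, 'n': 2, 'y': 6, 'j': 7}
info['z'] = 7 → {'v': 12, 'n': 2, 'y': 6, 'j': 7, 'z': 7}
info['y'] = 6+3 = 9 → {'v': 12, 'n': 2, 'y': 9, 'j': 7, 'z': 7}

{'v': 12, 'n': 2, 'y': 9, 'j': 7, 'z': 7}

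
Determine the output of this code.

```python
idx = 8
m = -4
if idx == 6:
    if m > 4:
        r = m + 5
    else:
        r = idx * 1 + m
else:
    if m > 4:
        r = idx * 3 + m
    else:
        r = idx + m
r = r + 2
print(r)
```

6

idx=8, m=-4
idx == 6 is False; m > 4 is False
→ r = idx + m = 4
r = 4+2 = 6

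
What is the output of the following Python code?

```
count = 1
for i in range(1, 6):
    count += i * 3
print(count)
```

i=1: count = 1+1*3 = 4
i=2: count = 4+2*3 = 10
i=3: count = 10+3*3 = 19
i=4: count = 19+4*3 = 31
i=5: count = 31+5*3 = 46

46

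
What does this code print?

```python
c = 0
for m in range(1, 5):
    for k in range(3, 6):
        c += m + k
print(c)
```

78

m=1,k=3: c = 0+4 = 4
m=1,k=4: c = 4+5 = 9
m=1,k=5: c = 9+6 = 15
m=2,k=3: c = 15+5 = 20
m=2,k=4: c = 20+6 = 26
m=2,k=5: c = 26+7 = 33
m=3,k=3: c = 33+6 = 39
m=3,k=4: c = 39+7 = 46
m=3,k=5: c = 46+8 = 54
m=4,k=3: c = 54+7 = 61
m=4,k=4: c = 61+8 = 69
m=4,k=5: c = 69+9 = 78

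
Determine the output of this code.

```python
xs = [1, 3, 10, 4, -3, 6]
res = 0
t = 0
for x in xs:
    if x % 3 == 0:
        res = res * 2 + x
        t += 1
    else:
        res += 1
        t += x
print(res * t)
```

x=1: not %3==0, res = 0+1 = 1; t=1
x=3: %3==0, res = 1*2+3 = 5; t=2
x=10: not %3==0, res = 5+1 = 6; t=12
x=4: not %3==0, res = 6+1 = 7; t=16
x=-3: %3==0, res = 7*2+(-3) = 11; t=17
x=6: %3==0, res = 11*2+6 = 28; t=18
res*t = 28*18 = 504

504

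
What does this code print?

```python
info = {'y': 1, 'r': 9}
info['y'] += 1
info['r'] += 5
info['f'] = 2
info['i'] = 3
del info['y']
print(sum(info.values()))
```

info['y'] = 1+1 = 2 → {'y': 2, 'r': 9}
info['r'] = 9+5 = 14 → {'y': 2, 'r': 14}
info['f'] = 2 → {'y': 2, 'r': 14, 'f': 2}
info['i'] = 3 → {'y': 2, 'r': 14, 'f': 2, 'i': 3}
del 'y' → {'r': 14, 'f': 2, 'i': 3}
sum of values = 19

19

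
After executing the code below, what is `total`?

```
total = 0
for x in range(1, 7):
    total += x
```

21

x=1: total = 0+1 = 1
x=2: total = 1+2 = 3
x=3: total = 3+3 = 6
x=4: total = 6+4 = 10
x=5: total = 10+5 = 15
x=6: total = 15+6 = 21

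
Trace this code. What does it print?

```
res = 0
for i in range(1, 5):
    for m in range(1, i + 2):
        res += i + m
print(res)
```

74

i=1,m=1: res = 0+2 = 2
i=1,m=2: res = 2+3 = 5
i=2,m=1: res = 5+3 = 8
i=2,m=2: res = 8+4 = 12
i=2,m=3: res = 12+5 = 17
i=3,m=1: res = 17+4 = 21
i=3,m=2: res = 21+5 = 26
i=3,m=3: res = 26+6 = 32
i=3,m=4: res = 32+7 = 39
i=4,m=1: res = 39+5 = 44
i=4,m=2: res = 44+6 = 50
i=4,m=3: res = 50+7 = 57
i=4,m=4: res = 57+8 = 65
i=4,m=5: res = 65+9 = 74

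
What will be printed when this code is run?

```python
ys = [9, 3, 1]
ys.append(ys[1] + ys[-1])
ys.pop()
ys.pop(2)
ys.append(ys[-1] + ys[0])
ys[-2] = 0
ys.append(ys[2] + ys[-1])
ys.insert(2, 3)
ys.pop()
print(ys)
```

append ys[1]+ys[-1] = 3+1 = 4 → [9, 3, 1, 4]
pop() removes 4 → [9, 3, 1]
pop(2) removes 1 → [9, 3]
append ys[-1]+ys[0] = 3+9 = 12 → [9, 3, 12]
ys[-2] = 0 → [9, 0, 12]
append ys[2]+ys[-1] = 12+12 = 24 → [9, 0, 12, 24]
insert 3 at 2 → [9, 0, 3, 12, 24]
pop() removes 24 → [9, 0, 3, 12]

[9, 0, 3, 12]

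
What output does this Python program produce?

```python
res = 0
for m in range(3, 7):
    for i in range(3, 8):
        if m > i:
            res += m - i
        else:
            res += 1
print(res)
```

24

m=3,i=3: not 3>3, res = 0+1 = 1
m=3,i=4: not 3>4, res = 1+1 = 2
m=3,i=5: not 3>5, res = 2+1 = 3
m=3,i=6: not 3>6, res = 3+1 = 4
m=3,i=7: not 3>7, res = 4+1 = 5
m=4,i=3: 4>3, res = 5+1 = 6
m=4,i=4: not 4>4, res = 6+1 = 7
m=4,i=5: not 4>5, res = 7+1 = 8
m=4,i=6: not 4>6, res = 8+1 = 9
m=4,i=7: not 4>7, res = 9+1 = 10
m=5,i=3: 5>3, res = 10+2 = 12
m=5,i=4: 5>4, res = 12+1 = 13
m=5,i=5: not 5>5, res = 13+1 = 14
m=5,i=6: not 5>6, res = 14+1 = 15
m=5,i=7: not 5>7, res = 15+1 = 16
m=6,i=3: 6>3, res = 16+3 = 19
m=6,i=4: 6>4, res = 19+2 = 21
m=6,i=5: 6>5, res = 21+1 = 22
m=6,i=6: not 6>6, res = 22+1 = 23
m=6,i=7: not 6>7, res = 23+1 = 24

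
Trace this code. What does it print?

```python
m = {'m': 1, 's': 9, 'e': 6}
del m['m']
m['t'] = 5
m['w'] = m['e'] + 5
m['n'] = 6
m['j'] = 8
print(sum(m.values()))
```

del 'm' → {'s': 9, 'e': 6}
m['t'] = 5 → {'s': 9, 'e': 6, 't': 5}
m['w'] = m['e']+5 = 11 → {'s': 9, 'e': 6, 't': 5, 'w': 11}
m['n'] = 6 → {'s': 9, 'e': 6, 't': 5, 'w': 11, 'n': 6}
m['j'] = 8 → {'s': 9, 'e': 6, 't': 5, 'w': 11, 'n': 6, 'j': 8}
sum of values = 45

45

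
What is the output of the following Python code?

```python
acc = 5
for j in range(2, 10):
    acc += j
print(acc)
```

49

j=2: acc = 5+2 = 7
j=3: acc = 7+3 = 10
j=4: acc = 10+4 = 14
j=5: acc = 14+5 = 19
j=6: acc = 19+6 = 25
j=7: acc = 25+7 = 32
j=8: acc = 32+8 = 40
j=9: acc = 40+9 = 49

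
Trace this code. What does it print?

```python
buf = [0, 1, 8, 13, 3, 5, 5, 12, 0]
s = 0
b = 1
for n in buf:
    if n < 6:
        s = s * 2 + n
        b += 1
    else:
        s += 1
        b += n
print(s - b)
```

n=0: <6, s = 0*2+0 = 0; b=2
n=1: <6, s = 0*2+1 = 1; b=3
n=8: not <6, s = 1+1 = 2; b=11
n=13: not <6, s = 2+1 = 3; b=24
n=3: <6, s = 3*2+3 = 9; b=25
n=5: <6, s = 9*2+5 = 23; b=26
n=5: <6, s = 23*2+5 = 51; b=27
n=12: not <6, s = 51+1 = 52; b=39
n=0: <6, s = 52*2+0 = 104; b=40
s-b = 104-40 = 64

64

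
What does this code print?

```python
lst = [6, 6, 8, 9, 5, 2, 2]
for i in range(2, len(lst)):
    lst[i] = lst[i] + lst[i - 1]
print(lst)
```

[6, 6, 14, 23, 28, 30, 32]

i=2: lst[2] = 8+6 = 14 → [6, 6, 14, 9, 5, 2, 2]
i=3: lst[3] = 9+14 = 23 → [6, 6, 14, 23, 5, 2, 2]
i=4: lst[4] = 5+23 = 28 → [6, 6, 14, 23, 28, 2, 2]
i=5: lst[5] = 2+28 = 30 → [6, 6, 14, 23, 28, 30, 2]
i=6: lst[6] = 2+30 = 32 → [6, 6, 14, 23, 28, 30, 32]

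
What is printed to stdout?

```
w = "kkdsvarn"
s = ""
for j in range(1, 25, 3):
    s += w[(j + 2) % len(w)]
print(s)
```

j=1: add w[3]='s' → 's'
j=4: add w[6]='r' → 'sr'
j=7: add w[1]='k' → 'srk'
j=10: add w[4]='v' → 'srkv'
j=13: add w[7]='n' → 'srkvn'
j=16: add w[2]='d' → 'srkvnd'
j=19: add w[5]='a' → 'srkvnda'
j=22: add w[0]='k' → 'srkvndak'

srkvndak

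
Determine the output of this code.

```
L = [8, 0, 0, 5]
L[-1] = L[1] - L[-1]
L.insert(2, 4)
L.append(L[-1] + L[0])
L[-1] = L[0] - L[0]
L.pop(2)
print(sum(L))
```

3

L[-1] = L[1]-L[-1] = 0-5 = -5 → [8, 0, 0, -5]
insert 4 at 2 → [8, 0, 4, 0, -5]
append L[-1]+L[0] = (-5)+8 = 3 → [8, 0, 4, 0, -5, 3]
L[-1] = L[0]-L[0] = 8-8 = 0 → [8, 0, 4, 0, -5, 0]
pop(2) removes 4 → [8, 0, 0, -5, 0]
sum = 3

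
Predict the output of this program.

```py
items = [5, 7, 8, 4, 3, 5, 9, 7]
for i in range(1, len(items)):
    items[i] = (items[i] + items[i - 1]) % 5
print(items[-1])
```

3

i=1: items[1] = (7+5)%5 = 2 → [5, 2, 8, 4, 3, 5, 9, 7]
i=2: items[2] = (8+2)%5 = 0 → [5, 2, 0, 4, 3, 5, 9, 7]
i=3: items[3] = (4+0)%5 = 4 → [5, 2, 0, 4, 3, 5, 9, 7]
i=4: items[4] = (3+4)%5 = 2 → [5, 2, 0, 4, 2, 5, 9, 7]
i=5: items[5] = (5+2)%5 = 2 → [5, 2, 0, 4, 2, 2, 9, 7]
i=6: items[6] = (9+2)%5 = 1 → [5, 2, 0, 4, 2, 2, 1, 7]
i=7: items[7] = (7+1)%5 = 3 → [5, 2, 0, 4, 2, 2, 1, 3]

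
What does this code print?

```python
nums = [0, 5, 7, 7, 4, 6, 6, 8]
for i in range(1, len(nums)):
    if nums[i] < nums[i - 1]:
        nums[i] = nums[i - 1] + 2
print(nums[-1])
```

i=1: 5>=0, unchanged → [0, 5, 7, 7, 4, 6, 6, 8]
i=2: 7>=5, unchanged → [0, 5, 7, 7, 4, 6, 6, 8]
i=3: 7>=7, unchanged → [0, 5, 7, 7, 4, 6, 6, 8]
i=4: 4<7, nums[4] = 7+2 = 9 → [0, 5, 7, 7, 9, 6, 6, 8]
i=5: 6<9, nums[5] = 9+2 = 11 → [0, 5, 7, 7, 9, 11, 6, 8]
i=6: 6<11, nums[6] = 11+2 = 13 → [0, 5, 7, 7, 9, 11, 13, 8]
i=7: 8<13, nums[7] = 13+2 = 15 → [0, 5, 7, 7, 9, 11, 13, 15]

15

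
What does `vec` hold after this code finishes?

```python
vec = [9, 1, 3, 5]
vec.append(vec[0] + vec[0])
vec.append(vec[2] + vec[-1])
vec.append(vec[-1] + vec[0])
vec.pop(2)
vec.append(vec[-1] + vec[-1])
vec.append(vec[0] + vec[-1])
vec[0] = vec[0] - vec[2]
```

append vec[0]+vec[0] = 9+9 = 18 → [9, 1, 3, 5, 18]
append vec[2]+vec[-1] = 3+18 = 21 → [9, 1, 3, 5, 18, 21]
append vec[-1]+vec[0] = 21+9 = 30 → [9, 1, 3, 5, 18, 21, 30]
pop(2) removes 3 → [9, 1, 5, 18, 21, 30]
append vec[-1]+vec[-1] = 30+30 = 60 → [9, 1, 5, 18, 21, 30, 60]
append vec[0]+vec[-1] = 9+60 = 69 → [9, 1, 5, 18, 21, 30, 60, 69]
vec[0] = vec[0]-vec[2] = 9-5 = 4 → [4, 1, 5, 18, 21, 30, 60, 69]

[4, 1, 5, 18, 21, 30, 60, 69]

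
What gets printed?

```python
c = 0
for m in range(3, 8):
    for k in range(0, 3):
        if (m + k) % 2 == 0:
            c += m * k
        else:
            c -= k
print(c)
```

27

m=3,k=0: odd sum, c = 0-0 = 0
m=3,k=1: even sum, c = 0+3 = 3
m=3,k=2: odd sum, c = 3-2 = 1
m=4,k=0: even sum, c = 1+0 = 1
m=4,k=1: odd sum, c = 1-1 = 0
m=4,k=2: even sum, c = 0+8 = 8
m=5,k=0: odd sum, c = 8-0 = 8
m=5,k=1: even sum, c = 8+5 = 13
m=5,k=2: odd sum, c = 13-2 = 11
m=6,k=0: even sum, c = 11+0 = 11
m=6,k=1: odd sum, c = 11-1 = 10
m=6,k=2: even sum, c = 10+12 = 22
m=7,k=0: odd sum, c = 22-0 = 22
m=7,k=1: even sum, c = 22+7 = 29
m=7,k=2: odd sum, c = 29-2 = 27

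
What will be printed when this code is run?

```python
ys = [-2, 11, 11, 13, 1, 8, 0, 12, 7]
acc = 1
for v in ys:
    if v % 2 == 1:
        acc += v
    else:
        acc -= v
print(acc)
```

v=-2: not odd, acc = 1-(-2) = 3
v=11: odd, acc = 3+11 = 14
v=11: odd, acc = 14+11 = 25
v=13: odd, acc = 25+13 = 38
v=1: odd, acc = 38+1 = 39
v=8: not odd, acc = 39-8 = 31
v=0: not odd, acc = 31-0 = 31
v=12: not odd, acc = 31-12 = 19
v=7: odd, acc = 19+7 = 26

26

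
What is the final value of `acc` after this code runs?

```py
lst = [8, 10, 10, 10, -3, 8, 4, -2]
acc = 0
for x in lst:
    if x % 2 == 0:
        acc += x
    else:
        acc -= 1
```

x=8: even, acc = 0+8 = 8
x=10: even, acc = 8+10 = 18
x=10: even, acc = 18+10 = 28
x=10: even, acc = 28+10 = 38
x=-3: not even, acc = 38-1 = 37
x=8: even, acc = 37+8 = 45
x=4: even, acc = 45+4 = 49
x=-2: even, acc = 49+(-2) = 47

47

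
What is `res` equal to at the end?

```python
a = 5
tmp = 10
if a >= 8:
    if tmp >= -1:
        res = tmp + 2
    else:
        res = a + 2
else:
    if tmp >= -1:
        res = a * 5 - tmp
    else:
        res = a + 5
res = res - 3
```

a=5, tmp=10
a >= 8 is False; tmp >= -1 is True
→ res = a * 5 - tmp = 15
res = 15-3 = 12

12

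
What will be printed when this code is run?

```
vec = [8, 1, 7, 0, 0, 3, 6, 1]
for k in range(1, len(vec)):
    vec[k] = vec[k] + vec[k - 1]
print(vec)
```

k=1: vec[1] = 1+8 = 9 → [8, 9, 7, 0, 0, 3, 6, 1]
k=2: vec[2] = 7+9 = 16 → [8, 9, 16, 0, 0, 3, 6, 1]
k=3: vec[3] = 0+16 = 16 → [8, 9, 16, 16, 0, 3, 6, 1]
k=4: vec[4] = 0+16 = 16 → [8, 9, 16, 16, 16, 3, 6, 1]
k=5: vec[5] = 3+16 = 19 → [8, 9, 16, 16, 16, 19, 6, 1]
k=6: vec[6] = 6+19 = 25 → [8, 9, 16, 16, 16, 19, 25, 1]
k=7: vec[7] = 1+25 = 26 → [8, 9, 16, 16, 16, 19, 25, 26]

[8, 9, 16, 16, 16, 19, 25, 26]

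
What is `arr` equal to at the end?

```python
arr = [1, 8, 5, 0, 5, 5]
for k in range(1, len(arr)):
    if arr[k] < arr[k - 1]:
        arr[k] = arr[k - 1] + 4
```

[1, 8, 12, 16, 20, 24]

k=1: 8>=1, unchanged → [1, 8, 5, 0, 5, 5]
k=2: 5<8, arr[2] = 8+4 = 12 → [1, 8, 12, 0, 5, 5]
k=3: 0<12, arr[3] = 12+4 = 16 → [1, 8, 12, 16, 5, 5]
k=4: 5<16, arr[4] = 16+4 = 20 → [1, 8, 12, 16, 20, 5]
k=5: 5<20, arr[5] = 20+4 = 24 → [1, 8, 12, 16, 20, 24]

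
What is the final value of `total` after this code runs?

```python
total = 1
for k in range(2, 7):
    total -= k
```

-19

k=2: total = 1-2 = -1
k=3: total = (-1)-3 = -4
k=4: total = (-4)-4 = -8
k=5: total = (-8)-5 = -13
k=6: total = (-13)-6 = -19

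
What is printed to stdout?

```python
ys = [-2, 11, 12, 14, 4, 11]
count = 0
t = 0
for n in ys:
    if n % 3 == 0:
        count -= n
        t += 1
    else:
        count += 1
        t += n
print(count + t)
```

n=-2: not %3==0, count = 0+1 = 1; t=-2
n=11: not %3==0, count = 1+1 = 2; t=9
n=12: %3==0, count = 2-12 = -10; t=10
n=14: not %3==0, count = (-10)+1 = -9; t=24
n=4: not %3==0, count = (-9)+1 = -8; t=28
n=11: not %3==0, count = (-8)+1 = -7; t=39
count+t = (-7)+39 = 32

32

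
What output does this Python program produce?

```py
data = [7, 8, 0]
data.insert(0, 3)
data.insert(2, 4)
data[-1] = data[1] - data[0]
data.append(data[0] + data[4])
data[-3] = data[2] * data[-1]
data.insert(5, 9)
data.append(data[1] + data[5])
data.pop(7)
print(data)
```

[3, 7, 4, 28, 4, 9, 7]

insert 3 at 0 → [3, 7, 8, 0]
insert 4 at 2 → [3, 7, 4, 8, 0]
data[-1] = data[1]-data[0] = 7-3 = 4 → [3, 7, 4, 8, 4]
append data[0]+data[4] = 3+4 = 7 → [3, 7, 4, 8, 4, 7]
data[-3] = data[2]*data[-1] = 4*7 = 28 → [3, 7, 4, 28, 4, 7]
insert 9 at 5 → [3, 7, 4, 28, 4, 9, 7]
append data[1]+data[5] = 7+9 = 16 → [3, 7, 4, 28, 4, 9, 7, 16]
pop(7) removes 16 → [3, 7, 4, 28, 4, 9, 7]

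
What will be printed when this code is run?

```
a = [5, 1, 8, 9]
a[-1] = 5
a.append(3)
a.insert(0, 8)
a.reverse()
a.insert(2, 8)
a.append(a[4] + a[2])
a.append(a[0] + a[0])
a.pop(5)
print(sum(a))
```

48

a[-1] = 5 → [5, 1, 8, 5]
append 3 → [5, 1, 8, 5, 3]
insert 8 at 0 → [8, 5, 1, 8, 5, 3]
reverse → [3, 5, 8, 1, 5, 8]
insert 8 at 2 → [3, 5, 8, 8, 1, 5, 8]
append a[4]+a[2] = 1+8 = 9 → [3, 5, 8, 8, 1, 5, 8, 9]
append a[0]+a[0] = 3+3 = 6 → [3, 5, 8, 8, 1, 5, 8, 9, 6]
pop(5) removes 5 → [3, 5, 8, 8, 1, 8, 9, 6]
sum = 48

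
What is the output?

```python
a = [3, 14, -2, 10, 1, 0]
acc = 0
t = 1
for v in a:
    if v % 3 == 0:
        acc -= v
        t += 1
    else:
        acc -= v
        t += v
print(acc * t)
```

-676

v=3: %3==0, acc = 0-3 = -3; t=2
v=14: not %3==0, acc = (-3)-14 = -17; t=16
v=-2: not %3==0, acc = (-17)-(-2) = -15; t=14
v=10: not %3==0, acc = (-15)-10 = -25; t=24
v=1: not %3==0, acc = (-25)-1 = -26; t=25
v=0: %3==0, acc = (-26)-0 = -26; t=26
acc*t = (-26)*26 = -676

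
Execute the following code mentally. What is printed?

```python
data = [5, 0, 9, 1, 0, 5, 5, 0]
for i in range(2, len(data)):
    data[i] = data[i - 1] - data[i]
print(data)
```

i=2: data[2] = 0-9 = -9 → [5, 0, -9, 1, 0, 5, 5, 0]
i=3: data[3] = (-9)-1 = -10 → [5, 0, -9, -10, 0, 5, 5, 0]
i=4: data[4] = (-10)-0 = -10 → [5, 0, -9, -10, -10, 5, 5, 0]
i=5: data[5] = (-10)-5 = -15 → [5, 0, -9, -10, -10, -15, 5, 0]
i=6: data[6] = (-15)-5 = -20 → [5, 0, -9, -10, -10, -15, -20, 0]
i=7: data[7] = (-20)-0 = -20 → [5, 0, -9, -10, -10, -15, -20, -20]

[5, 0, -9, -10, -10, -15, -20, -20]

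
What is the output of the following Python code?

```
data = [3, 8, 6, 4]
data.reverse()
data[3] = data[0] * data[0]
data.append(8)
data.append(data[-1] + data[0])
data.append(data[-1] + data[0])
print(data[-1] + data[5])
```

28

reverse → [4, 6, 8, 3]
data[3] = data[0]*data[0] = 4*4 = 16 → [4, 6, 8, 16]
append 8 → [4, 6, 8, 16, 8]
append data[-1]+data[0] = 8+4 = 12 → [4, 6, 8, 16, 8, 12]
append data[-1]+data[0] = 12+4 = 16 → [4, 6, 8, 16, 8, 12, 16]
data[-1]+data[5] = 16+12 = 28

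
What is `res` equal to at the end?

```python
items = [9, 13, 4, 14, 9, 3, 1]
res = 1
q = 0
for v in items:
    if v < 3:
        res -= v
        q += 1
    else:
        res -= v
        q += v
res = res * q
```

v=9: not <3, res = 1-9 = -8; q=9
v=13: not <3, res = (-8)-13 = -21; q=22
v=4: not <3, res = (-21)-4 = -25; q=26
v=14: not <3, res = (-25)-14 = -39; q=40
v=9: not <3, res = (-39)-9 = -48; q=49
v=3: not <3, res = (-48)-3 = -51; q=52
v=1: <3, res = (-51)-1 = -52; q=53
res*q = (-52)*53 = -2756

-2756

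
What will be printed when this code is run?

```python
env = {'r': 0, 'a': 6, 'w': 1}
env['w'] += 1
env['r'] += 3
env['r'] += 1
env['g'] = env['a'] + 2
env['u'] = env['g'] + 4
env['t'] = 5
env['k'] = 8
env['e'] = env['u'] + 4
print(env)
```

{'r': 4, 'a': 6, 'w': 2, 'g': 8, 'u': 12, 't': 5, 'k': 8, 'e': 16}

env['w'] = 1+1 = 2 → {'r': 0, 'a': 6, 'w': 2}
env['r'] = 0+3 = 3 → {'r': 3, 'a': 6, 'w': 2}
env['r'] = 3+1 = 4 → {'r': 4, 'a': 6, 'w': 2}
env['g'] = env['a']+2 = 8 → {'r': 4, 'a': 6, 'w': 2, 'g': 8}
env['u'] = env['g']+4 = 12 → {'r': 4, 'a': 6, 'w': 2, 'g': 8, 'u': 12}
env['t'] = 5 → {'r': 4, 'a': 6, 'w': 2, 'g': 8, 'u': 12, 't': 5}
env['k'] = 8 → {'r': 4, 'a': 6, 'w': 2, 'g': 8, 'u': 12, 't': 5, 'k': 8}
env['e'] = env['u']+4 = 16 → {'r': 4, 'a': 6, 'w': 2, 'g': 8, 'u': 12, 't': 5, 'k': 8, 'e': 16}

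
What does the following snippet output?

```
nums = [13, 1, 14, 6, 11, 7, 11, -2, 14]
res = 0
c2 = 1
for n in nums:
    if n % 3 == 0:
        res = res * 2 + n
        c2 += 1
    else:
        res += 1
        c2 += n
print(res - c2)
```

n=13: not %3==0, res = 0+1 = 1; c2=14
n=1: not %3==0, res = 1+1 = 2; c2=15
n=14: not %3==0, res = 2+1 = 3; c2=29
n=6: %3==0, res = 3*2+6 = 12; c2=30
n=11: not %3==0, res = 12+1 = 13; c2=41
n=7: not %3==0, res = 13+1 = 14; c2=48
n=11: not %3==0, res = 14+1 = 15; c2=59
n=-2: not %3==0, res = 15+1 = 16; c2=57
n=14: not %3==0, res = 16+1 = 17; c2=71
res-c2 = 17-71 = -54

-54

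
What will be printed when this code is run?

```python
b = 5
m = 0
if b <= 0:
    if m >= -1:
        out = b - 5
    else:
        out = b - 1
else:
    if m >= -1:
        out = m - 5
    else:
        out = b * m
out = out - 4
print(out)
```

b=5, m=0
b <= 0 is False; m >= -1 is True
→ out = m - 5 = -5
out = (-5)-4 = -9

-9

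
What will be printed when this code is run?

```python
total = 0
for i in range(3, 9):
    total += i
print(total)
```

33

i=3: total = 0+3 = 3
i=4: total = 3+4 = 7
i=5: total = 7+5 = 12
i=6: total = 12+6 = 18
i=7: total = 18+7 = 25
i=8: total = 25+8 = 33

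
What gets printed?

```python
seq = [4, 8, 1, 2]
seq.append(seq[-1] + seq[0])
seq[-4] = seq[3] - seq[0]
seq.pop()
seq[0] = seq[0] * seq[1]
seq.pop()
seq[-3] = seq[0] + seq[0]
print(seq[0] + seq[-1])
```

-15

append seq[-1]+seq[0] = 2+4 = 6 → [4, 8, 1, 2, 6]
seq[-4] = seq[3]-seq[0] = 2-4 = -2 → [4, -2, 1, 2, 6]
pop() removes 6 → [4, -2, 1, 2]
seq[0] = seq[0]*seq[1] = 4*(-2) = -8 → [-8, -2, 1, 2]
pop() removes 2 → [-8, -2, 1]
seq[-3] = seq[0]+seq[0] = (-8)+(-8) = -16 → [-16, -2, 1]
seq[0]+seq[-1] = (-16)+1 = -15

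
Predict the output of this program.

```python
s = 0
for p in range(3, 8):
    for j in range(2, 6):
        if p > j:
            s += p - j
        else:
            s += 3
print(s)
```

p=3,j=2: 3>2, s = 0+1 = 1
p=3,j=3: not 3>3, s = 1+3 = 4
p=3,j=4: not 3>4, s = 4+3 = 7
p=3,j=5: not 3>5, s = 7+3 = 10
p=4,j=2: 4>2, s = 10+2 = 12
p=4,j=3: 4>3, s = 12+1 = 13
p=4,j=4: not 4>4, s = 13+3 = 16
p=4,j=5: not 4>5, s = 16+3 = 19
p=5,j=2: 5>2, s = 19+3 = 22
p=5,j=3: 5>3, s = 22+2 = 24
p=5,j=4: 5>4, s = 24+1 = 25
p=5,j=5: not 5>5, s = 25+3 = 28
p=6,j=2: 6>2, s = 28+4 = 32
p=6,j=3: 6>3, s = 32+3 = 35
p=6,j=4: 6>4, s = 35+2 = 37
p=6,j=5: 6>5, s = 37+1 = 38
p=7,j=2: 7>2, s = 38+5 = 43
p=7,j=3: 7>3, s = 43+4 = 47
p=7,j=4: 7>4, s = 47+3 = 50
p=7,j=5: 7>5, s = 50+2 = 52

52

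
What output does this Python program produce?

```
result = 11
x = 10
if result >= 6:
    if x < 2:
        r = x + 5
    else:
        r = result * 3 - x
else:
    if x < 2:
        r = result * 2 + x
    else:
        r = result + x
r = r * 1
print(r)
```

result=11, x=10
result >= 6 is True; x < 2 is False
→ r = result * 3 - x = 23
r = 23*1 = 23

23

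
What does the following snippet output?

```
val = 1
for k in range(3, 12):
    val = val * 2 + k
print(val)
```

k=3: val = 1*2+3 = 5
k=4: val = 5*2+4 = 14
k=5: val = 14*2+5 = 33
k=6: val = 33*2+6 = 72
k=7: val = 72*2+7 = 151
k=8: val = 151*2+8 = 310
k=9: val = 310*2+9 = 629
k=10: val = 629*2+10 = 1268
k=11: val = 1268*2+11 = 2547

2547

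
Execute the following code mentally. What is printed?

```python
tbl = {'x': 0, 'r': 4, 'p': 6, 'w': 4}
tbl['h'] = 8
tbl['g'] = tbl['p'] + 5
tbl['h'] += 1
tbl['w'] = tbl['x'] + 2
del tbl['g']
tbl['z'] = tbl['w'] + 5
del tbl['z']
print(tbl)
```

{'x': 0, 'r': 4, 'p': 6, 'w': 2, 'h': 9}

tbl['h'] = 8 → {'x': 0, 'r': 4, 'p': 6, 'w': 4, 'h': 8}
tbl['g'] = tbl['p']+5 = 11 → {'x': 0, 'r': 4, 'p': 6, 'w': 4, 'h': 8, 'g': 11}
tbl['h'] = 8+1 = 9 → {'x': 0, 'r': 4, 'p': 6, 'w': 4, 'h': 9, 'g': 11}
tbl['w'] = tbl['x']+2 = 2 → {'x': 0, 'r': 4, 'p': 6, 'w': 2, 'h': 9, 'g': 11}
del 'g' → {'x': 0, 'r': 4, 'p': 6, 'w': 2, 'h': 9}
tbl['z'] = tbl['w']+5 = 7 → {'x': 0, 'r': 4, 'p': 6, 'w': 2, 'h': 9, 'z': 7}
del 'z' → {'x': 0, 'r': 4, 'p': 6, 'w': 2, 'h': 9}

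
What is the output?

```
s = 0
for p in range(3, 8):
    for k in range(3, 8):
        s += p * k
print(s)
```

p=3,k=3: s = 0+9 = 9
p=3,k=4: s = 9+12 = 21
p=3,k=5: s = 21+15 = 36
p=3,k=6: s = 36+18 = 54
p=3,k=7: s = 54+21 = 75
p=4,k=3: s = 75+12 = 87
p=4,k=4: s = 87+16 = 103
p=4,k=5: s = 103+20 = 123
p=4,k=6: s = 123+24 = 147
p=4,k=7: s = 147+28 = 175
p=5,k=3: s = 175+15 = 190
p=5,k=4: s = 190+20 = 210
p=5,k=5: s = 210+25 = 235
p=5,k=6: s = 235+30 = 265
p=5,k=7: s = 265+35 = 300
p=6,k=3: s = 300+18 = 318
p=6,k=4: s = 318+24 = 342
p=6,k=5: s = 342+30 = 372
p=6,k=6: s = 372+36 = 408
p=6,k=7: s = 408+42 = 450
p=7,k=3: s = 450+21 = 471
p=7,k=4: s = 471+28 = 499
p=7,k=5: s = 499+35 = 534
p=7,k=6: s = 534+42 = 576
p=7,k=7: s = 576+49 = 625

625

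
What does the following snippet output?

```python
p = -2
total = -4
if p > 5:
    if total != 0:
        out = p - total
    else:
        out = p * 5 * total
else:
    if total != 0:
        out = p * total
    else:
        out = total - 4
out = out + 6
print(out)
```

14

p=-2, total=-4
p > 5 is False; total != 0 is True
→ out = p * total = 8
out = 8+6 = 14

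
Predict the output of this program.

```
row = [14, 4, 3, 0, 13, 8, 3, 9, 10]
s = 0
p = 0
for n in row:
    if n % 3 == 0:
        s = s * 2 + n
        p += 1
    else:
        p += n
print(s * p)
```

2067

n=14: not %3==0; p=14
n=4: not %3==0; p=18
n=3: %3==0, s = 0*2+3 = 3; p=19
n=0: %3==0, s = 3*2+0 = 6; p=20
n=13: not %3==0; p=33
n=8: not %3==0; p=41
n=3: %3==0, s = 6*2+3 = 15; p=42
n=9: %3==0, s = 15*2+9 = 39; p=43
n=10: not %3==0; p=53
s*p = 39*53 = 2067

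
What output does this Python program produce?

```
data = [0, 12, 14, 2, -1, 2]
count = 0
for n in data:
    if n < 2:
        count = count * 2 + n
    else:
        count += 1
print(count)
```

n=0: <2, count = 0*2+0 = 0
n=12: not <2, count = 0+1 = 1
n=14: not <2, count = 1+1 = 2
n=2: not <2, count = 2+1 = 3
n=-1: <2, count = 3*2+(-1) = 5
n=2: not <2, count = 5+1 = 6

6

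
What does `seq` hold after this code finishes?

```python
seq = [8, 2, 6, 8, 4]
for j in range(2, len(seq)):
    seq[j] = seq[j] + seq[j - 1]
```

[8, 2, 8, 16, 20]

j=2: seq[2] = 6+2 = 8 → [8, 2, 8, 8, 4]
j=3: seq[3] = 8+8 = 16 → [8, 2, 8, 16, 4]
j=4: seq[4] = 4+16 = 20 → [8, 2, 8, 16, 20]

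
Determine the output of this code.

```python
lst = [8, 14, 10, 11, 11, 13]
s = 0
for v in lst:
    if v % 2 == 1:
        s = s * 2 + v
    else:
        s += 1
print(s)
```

103

v=8: not odd, s = 0+1 = 1
v=14: not odd, s = 1+1 = 2
v=10: not odd, s = 2+1 = 3
v=11: odd, s = 3*2+11 = 17
v=11: odd, s = 17*2+11 = 45
v=13: odd, s = 45*2+13 = 103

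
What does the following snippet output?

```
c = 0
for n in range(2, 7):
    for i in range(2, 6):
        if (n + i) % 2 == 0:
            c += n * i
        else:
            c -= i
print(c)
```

100

n=2,i=2: even sum, c = 0+4 = 4
n=2,i=3: odd sum, c = 4-3 = 1
n=2,i=4: even sum, c = 1+8 = 9
n=2,i=5: odd sum, c = 9-5 = 4
n=3,i=2: odd sum, c = 4-2 = 2
n=3,i=3: even sum, c = 2+9 = 11
n=3,i=4: odd sum, c = 11-4 = 7
n=3,i=5: even sum, c = 7+15 = 22
n=4,i=2: even sum, c = 22+8 = 30
n=4,i=3: odd sum, c = 30-3 = 27
n=4,i=4: even sum, c = 27+16 = 43
n=4,i=5: odd sum, c = 43-5 = 38
n=5,i=2: odd sum, c = 38-2 = 36
n=5,i=3: even sum, c = 36+15 = 51
n=5,i=4: odd sum, c = 51-4 = 47
n=5,i=5: even sum, c = 47+25 = 72
n=6,i=2: even sum, c = 72+12 = 84
n=6,i=3: odd sum, c = 84-3 = 81
n=6,i=4: even sum, c = 81+24 = 105
n=6,i=5: odd sum, c = 105-5 = 100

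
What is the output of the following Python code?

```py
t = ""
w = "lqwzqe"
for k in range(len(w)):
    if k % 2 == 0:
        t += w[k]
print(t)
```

lwq

k=0: add 'l' → 'l'
k=1: skip
k=2: add 'w' → 'lw'
k=3: skip
k=4: add 'q' → 'lwq'
k=5: skip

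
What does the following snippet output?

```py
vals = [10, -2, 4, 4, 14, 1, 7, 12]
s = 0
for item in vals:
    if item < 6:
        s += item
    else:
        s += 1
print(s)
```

11

item=10: not <6, s = 0+1 = 1
item=-2: <6, s = 1+(-2) = -1
item=4: <6, s = (-1)+4 = 3
item=4: <6, s = 3+4 = 7
item=14: not <6, s = 7+1 = 8
item=1: <6, s = 8+1 = 9
item=7: not <6, s = 9+1 = 10
item=12: not <6, s = 10+1 = 11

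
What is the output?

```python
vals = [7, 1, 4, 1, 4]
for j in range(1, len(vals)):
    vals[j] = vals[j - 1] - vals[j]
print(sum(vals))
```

j=1: vals[1] = 7-1 = 6 → [7, 6, 4, 1, 4]
j=2: vals[2] = 6-4 = 2 → [7, 6, 2, 1, 4]
j=3: vals[3] = 2-1 = 1 → [7, 6, 2, 1, 4]
j=4: vals[4] = 1-4 = -3 → [7, 6, 2, 1, -3]
sum = 13

13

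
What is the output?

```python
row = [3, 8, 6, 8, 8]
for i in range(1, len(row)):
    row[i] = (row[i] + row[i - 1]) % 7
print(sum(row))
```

19

i=1: row[1] = (8+3)%7 = 4 → [3, 4, 6, 8, 8]
i=2: row[2] = (6+4)%7 = 3 → [3, 4, 3, 8, 8]
i=3: row[3] = (8+3)%7 = 4 → [3, 4, 3, 4, 8]
i=4: row[4] = (8+4)%7 = 5 → [3, 4, 3, 4, 5]
sum = 19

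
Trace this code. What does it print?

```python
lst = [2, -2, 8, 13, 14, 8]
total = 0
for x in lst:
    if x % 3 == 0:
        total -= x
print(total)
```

x=2: not %3==0
x=-2: not %3==0
x=8: not %3==0
x=13: not %3==0
x=14: not %3==0
x=8: not %3==0

0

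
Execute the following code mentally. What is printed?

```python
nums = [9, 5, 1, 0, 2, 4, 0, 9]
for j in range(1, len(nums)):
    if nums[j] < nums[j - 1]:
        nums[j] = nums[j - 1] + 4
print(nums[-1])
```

37

j=1: 5<9, nums[1] = 9+4 = 13 → [9, 13, 1, 0, 2, 4, 0, 9]
j=2: 1<13, nums[2] = 13+4 = 17 → [9, 13, 17, 0, 2, 4, 0, 9]
j=3: 0<17, nums[3] = 17+4 = 21 → [9, 13, 17, 21, 2, 4, 0, 9]
j=4: 2<21, nums[4] = 21+4 = 25 → [9, 13, 17, 21, 25, 4, 0, 9]
j=5: 4<25, nums[5] = 25+4 = 29 → [9, 13, 17, 21, 25, 29, 0, 9]
j=6: 0<29, nums[6] = 29+4 = 33 → [9, 13, 17, 21, 25, 29, 33, 9]
j=7: 9<33, nums[7] = 33+4 = 37 → [9, 13, 17, 21, 25, 29, 33, 37]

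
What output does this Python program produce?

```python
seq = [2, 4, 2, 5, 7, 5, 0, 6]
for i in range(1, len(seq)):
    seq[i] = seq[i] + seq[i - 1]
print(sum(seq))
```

i=1: seq[1] = 4+2 = 6 → [2, 6, 2, 5, 7, 5, 0, 6]
i=2: seq[2] = 2+6 = 8 → [2, 6, 8, 5, 7, 5, 0, 6]
i=3: seq[3] = 5+8 = 13 → [2, 6, 8, 13, 7, 5, 0, 6]
i=4: seq[4] = 7+13 = 20 → [2, 6, 8, 13, 20, 5, 0, 6]
i=5: seq[5] = 5+20 = 25 → [2, 6, 8, 13, 20, 25, 0, 6]
i=6: seq[6] = 0+25 = 25 → [2, 6, 8, 13, 20, 25, 25, 6]
i=7: seq[7] = 6+25 = 31 → [2, 6, 8, 13, 20, 25, 25, 31]
sum = 130

130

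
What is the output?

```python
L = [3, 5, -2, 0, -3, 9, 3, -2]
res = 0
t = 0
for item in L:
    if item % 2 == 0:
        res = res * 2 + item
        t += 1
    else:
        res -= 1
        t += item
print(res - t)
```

item=3: not even, res = 0-1 = -1; t=3
item=5: not even, res = (-1)-1 = -2; t=8
item=-2: even, res = (-2)*2+(-2) = -6; t=9
item=0: even, res = (-6)*2+0 = -12; t=10
item=-3: not even, res = (-12)-1 = -13; t=7
item=9: not even, res = (-13)-1 = -14; t=16
item=3: not even, res = (-14)-1 = -15; t=19
item=-2: even, res = (-15)*2+(-2) = -32; t=20
res-t = (-32)-20 = -52

-52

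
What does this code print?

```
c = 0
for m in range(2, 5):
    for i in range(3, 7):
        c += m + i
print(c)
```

90

m=2,i=3: c = 0+5 = 5
m=2,i=4: c = 5+6 = 11
m=2,i=5: c = 11+7 = 18
m=2,i=6: c = 18+8 = 26
m=3,i=3: c = 26+6 = 32
m=3,i=4: c = 32+7 = 39
m=3,i=5: c = 39+8 = 47
m=3,i=6: c = 47+9 = 56
m=4,i=3: c = 56+7 = 63
m=4,i=4: c = 63+8 = 71
m=4,i=5: c = 71+9 = 80
m=4,i=6: c = 80+10 = 90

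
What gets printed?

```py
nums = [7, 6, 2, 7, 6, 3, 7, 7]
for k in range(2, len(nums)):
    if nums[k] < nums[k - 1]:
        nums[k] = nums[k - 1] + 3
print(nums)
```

k=2: 2<6, nums[2] = 6+3 = 9 → [7, 6, 9, 7, 6, 3, 7, 7]
k=3: 7<9, nums[3] = 9+3 = 12 → [7, 6, 9, 12, 6, 3, 7, 7]
k=4: 6<12, nums[4] = 12+3 = 15 → [7, 6, 9, 12, 15, 3, 7, 7]
k=5: 3<15, nums[5] = 15+3 = 18 → [7, 6, 9, 12, 15, 18, 7, 7]
k=6: 7<18, nums[6] = 18+3 = 21 → [7, 6, 9, 12, 15, 18, 21, 7]
k=7: 7<21, nums[7] = 21+3 = 24 → [7, 6, 9, 12, 15, 18, 21, 24]

[7, 6, 9, 12, 15, 18, 21, 24]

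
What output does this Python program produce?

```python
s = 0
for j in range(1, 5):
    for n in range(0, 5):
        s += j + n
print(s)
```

90

j=1,n=0: s = 0+1 = 1
j=1,n=1: s = 1+2 = 3
j=1,n=2: s = 3+3 = 6
j=1,n=3: s = 6+4 = 10
j=1,n=4: s = 10+5 = 15
j=2,n=0: s = 15+2 = 17
j=2,n=1: s = 17+3 = 20
j=2,n=2: s = 20+4 = 24
j=2,n=3: s = 24+5 = 29
j=2,n=4: s = 29+6 = 35
j=3,n=0: s = 35+3 = 38
j=3,n=1: s = 38+4 = 42
j=3,n=2: s = 42+5 = 47
j=3,n=3: s = 47+6 = 53
j=3,n=4: s = 53+7 = 60
j=4,n=0: s = 60+4 = 64
j=4,n=1: s = 64+5 = 69
j=4,n=2: s = 69+6 = 75
j=4,n=3: s = 75+7 = 82
j=4,n=4: s = 82+8 = 90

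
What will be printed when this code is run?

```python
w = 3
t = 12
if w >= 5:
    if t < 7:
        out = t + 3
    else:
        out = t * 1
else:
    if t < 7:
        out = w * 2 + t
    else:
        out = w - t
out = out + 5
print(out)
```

-4

w=3, t=12
w >= 5 is False; t < 7 is False
→ out = w - t = -9
out = (-9)+5 = -4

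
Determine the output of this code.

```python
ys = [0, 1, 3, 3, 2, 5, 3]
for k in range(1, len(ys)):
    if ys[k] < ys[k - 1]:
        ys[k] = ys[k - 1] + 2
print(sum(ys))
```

24

k=1: 1>=0, unchanged → [0, 1, 3, 3, 2, 5, 3]
k=2: 3>=1, unchanged → [0, 1, 3, 3, 2, 5, 3]
k=3: 3>=3, unchanged → [0, 1, 3, 3, 2, 5, 3]
k=4: 2<3, ys[4] = 3+2 = 5 → [0, 1, 3, 3, 5, 5, 3]
k=5: 5>=5, unchanged → [0, 1, 3, 3, 5, 5, 3]
k=6: 3<5, ys[6] = 5+2 = 7 → [0, 1, 3, 3, 5, 5, 7]
sum = 24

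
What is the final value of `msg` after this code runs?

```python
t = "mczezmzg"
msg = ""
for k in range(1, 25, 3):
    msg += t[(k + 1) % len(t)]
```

'zmmezczg'

k=1: add t[2]='z' → 'z'
k=4: add t[5]='m' → 'zm'
k=7: add t[0]='m' → 'zmm'
k=10: add t[3]='e' → 'zmme'
k=13: add t[6]='z' → 'zmmez'
k=16: add t[1]='c' → 'zmmezc'
k=19: add t[4]='z' → 'zmmezcz'
k=22: add t[7]='g' → 'zmmezczg'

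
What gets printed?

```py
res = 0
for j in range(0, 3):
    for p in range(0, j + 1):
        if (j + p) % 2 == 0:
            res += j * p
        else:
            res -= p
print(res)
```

j=0,p=0: even sum, res = 0+0 = 0
j=1,p=0: odd sum, res = 0-0 = 0
j=1,p=1: even sum, res = 0+1 = 1
j=2,p=0: even sum, res = 1+0 = 1
j=2,p=1: odd sum, res = 1-1 = 0
j=2,p=2: even sum, res = 0+4 = 4

4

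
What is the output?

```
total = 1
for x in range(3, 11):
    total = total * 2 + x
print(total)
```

1268

x=3: total = 1*2+3 = 5
x=4: total = 5*2+4 = 14
x=5: total = 14*2+5 = 33
x=6: total = 33*2+6 = 72
x=7: total = 72*2+7 = 151
x=8: total = 151*2+8 = 310
x=9: total = 310*2+9 = 629
x=10: total = 629*2+10 = 1268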